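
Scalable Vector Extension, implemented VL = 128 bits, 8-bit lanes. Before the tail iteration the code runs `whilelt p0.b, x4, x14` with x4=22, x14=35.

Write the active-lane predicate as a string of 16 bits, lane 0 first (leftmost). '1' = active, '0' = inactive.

predicate = 1111111111111000

register lanes = 128/8 = 16
whilelt: lane j active iff 22+j < 35 → j < 13 → 13 active
bits (lane 0 leftmost): 1111111111111000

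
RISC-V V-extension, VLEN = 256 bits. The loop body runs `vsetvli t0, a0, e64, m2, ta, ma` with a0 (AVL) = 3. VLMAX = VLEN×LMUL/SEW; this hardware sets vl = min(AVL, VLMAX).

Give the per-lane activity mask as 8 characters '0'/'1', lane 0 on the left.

VLMAX = VLEN×LMUL/SEW = 256×2/64 = 8
vl = min(AVL, VLMAX) = min(3, 8) = 3
bits (lane 0 leftmost): 11100000

predicate = 11100000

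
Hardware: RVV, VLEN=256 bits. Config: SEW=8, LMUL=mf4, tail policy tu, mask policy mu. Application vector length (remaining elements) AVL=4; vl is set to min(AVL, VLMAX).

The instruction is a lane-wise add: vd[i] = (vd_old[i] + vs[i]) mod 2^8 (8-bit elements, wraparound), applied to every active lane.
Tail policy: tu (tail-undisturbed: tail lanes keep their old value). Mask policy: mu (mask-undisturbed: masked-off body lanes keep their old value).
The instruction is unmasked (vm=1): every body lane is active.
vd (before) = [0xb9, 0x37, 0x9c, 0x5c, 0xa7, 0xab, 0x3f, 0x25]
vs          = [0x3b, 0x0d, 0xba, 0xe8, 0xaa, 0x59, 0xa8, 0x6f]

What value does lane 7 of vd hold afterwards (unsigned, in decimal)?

vd[7] = 37

VLMAX = VLEN×LMUL/SEW = 256×1/4/8 = 8
vl ← min(4, 8) = 4
[0] add(0xb9,0x3b) = 0xf4
[1] add(0x37,0x0d) = 0x44
[2] add(0x9c,0xba) = 0x56
[3] add(0x5c,0xe8) = 0x44
[4] tail/keep = 0xa7
[5] tail/keep = 0xab
[6] tail/keep = 0x3f
[7] tail/keep = 0x25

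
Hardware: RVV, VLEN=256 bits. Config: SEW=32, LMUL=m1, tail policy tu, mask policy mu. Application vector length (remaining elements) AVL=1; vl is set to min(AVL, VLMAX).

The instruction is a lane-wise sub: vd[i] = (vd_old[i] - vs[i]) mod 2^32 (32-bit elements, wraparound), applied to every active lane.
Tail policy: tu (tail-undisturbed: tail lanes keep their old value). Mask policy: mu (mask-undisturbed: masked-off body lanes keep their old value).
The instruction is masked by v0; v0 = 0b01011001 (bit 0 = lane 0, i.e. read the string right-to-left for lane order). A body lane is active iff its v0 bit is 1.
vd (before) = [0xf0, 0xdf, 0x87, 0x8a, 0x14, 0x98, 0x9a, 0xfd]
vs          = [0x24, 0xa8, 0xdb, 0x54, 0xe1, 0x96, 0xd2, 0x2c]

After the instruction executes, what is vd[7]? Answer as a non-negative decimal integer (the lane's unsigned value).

VLMAX = VLEN×LMUL/SEW = 256×1/32 = 8
vl ← min(1, 8) = 1
[0] sub(0xf0,0x24) = 0xcc
[1] tail/keep = 0xdf
[2] tail/keep = 0x87
[3] tail/keep = 0x8a
[4] tail/keep = 0x14
[5] tail/keep = 0x98
[6] tail/keep = 0x9a
[7] tail/keep = 0xfd

vd[7] = 253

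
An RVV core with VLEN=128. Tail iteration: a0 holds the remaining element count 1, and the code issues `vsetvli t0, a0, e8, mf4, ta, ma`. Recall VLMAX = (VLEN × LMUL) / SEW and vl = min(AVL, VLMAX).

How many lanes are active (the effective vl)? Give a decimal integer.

vl = 1

lanes per group: 128·1/4/8 = 4
vl ← min(1, 4) = 1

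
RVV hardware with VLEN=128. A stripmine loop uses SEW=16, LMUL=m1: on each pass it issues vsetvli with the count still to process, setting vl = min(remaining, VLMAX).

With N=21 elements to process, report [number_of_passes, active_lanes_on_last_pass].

[iterations, last_vl] = [3, 5]

VLMAX = (128 × 1) / 16 = 8 lanes
N=21: ⌈21/8⌉ = 3 iters; last vl = 21 − 2×8 = 5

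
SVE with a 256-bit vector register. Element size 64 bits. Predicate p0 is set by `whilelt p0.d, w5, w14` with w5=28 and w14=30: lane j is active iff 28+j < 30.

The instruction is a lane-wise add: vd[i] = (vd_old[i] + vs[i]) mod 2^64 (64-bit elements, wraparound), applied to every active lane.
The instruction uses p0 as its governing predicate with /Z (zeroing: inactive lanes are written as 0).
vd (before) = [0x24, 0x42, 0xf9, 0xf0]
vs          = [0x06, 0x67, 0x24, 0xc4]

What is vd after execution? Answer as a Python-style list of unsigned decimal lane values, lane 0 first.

vd = [42, 169, 0, 0]

256-bit reg / 64-bit elem → 4 lanes
active while 28+j < 30, i.e. j ∈ [0,2) capped at 4 ⇒ 2
lane  0: add(0x24,0x06) ⇒ 0x2a
lane  1: add(0x42,0x67) ⇒ 0xa9
lane  2: tail/zero ⇒ 0x00
lane  3: tail/zero ⇒ 0x00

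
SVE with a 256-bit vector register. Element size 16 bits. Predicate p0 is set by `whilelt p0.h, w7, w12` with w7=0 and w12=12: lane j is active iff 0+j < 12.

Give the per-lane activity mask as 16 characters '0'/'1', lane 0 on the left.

predicate = 1111111111110000

256-bit reg / 16-bit elem → 16 lanes
whilelt: lane j active iff 0+j < 12 → j < 12 → 12 active
bits (lane 0 leftmost): 1111111111110000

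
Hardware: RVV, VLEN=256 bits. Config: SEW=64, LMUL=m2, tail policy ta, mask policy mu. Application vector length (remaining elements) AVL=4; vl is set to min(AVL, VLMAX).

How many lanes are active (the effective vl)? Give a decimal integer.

VLMAX = (256 × 2) / 64 = 8 lanes
vl = min(AVL, VLMAX) = min(4, 8) = 4

vl = 4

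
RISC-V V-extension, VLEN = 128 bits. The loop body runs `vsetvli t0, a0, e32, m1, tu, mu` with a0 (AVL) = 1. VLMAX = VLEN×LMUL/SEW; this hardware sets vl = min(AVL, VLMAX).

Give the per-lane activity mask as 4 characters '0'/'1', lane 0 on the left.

VLMAX = VLEN×LMUL/SEW = 128×1/32 = 4
vl = min(AVL, VLMAX) = min(1, 4) = 1
bits (lane 0 leftmost): 1000

predicate = 1000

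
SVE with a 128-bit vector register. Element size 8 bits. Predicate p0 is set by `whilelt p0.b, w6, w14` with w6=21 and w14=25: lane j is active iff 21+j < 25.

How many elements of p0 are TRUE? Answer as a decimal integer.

128-bit reg / 8-bit elem → 16 lanes
whilelt: lane j active iff 21+j < 25 → j < 4 → 4 active

vl = 4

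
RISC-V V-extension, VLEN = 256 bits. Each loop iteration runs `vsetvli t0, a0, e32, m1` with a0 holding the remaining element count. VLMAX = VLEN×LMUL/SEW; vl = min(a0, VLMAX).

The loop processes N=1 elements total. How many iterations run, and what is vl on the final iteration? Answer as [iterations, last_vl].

[iterations, last_vl] = [1, 1]

VLMAX = (256 × 1) / 32 = 8 lanes
1 elements at 8/iter → 1 passes, remainder 1 on the last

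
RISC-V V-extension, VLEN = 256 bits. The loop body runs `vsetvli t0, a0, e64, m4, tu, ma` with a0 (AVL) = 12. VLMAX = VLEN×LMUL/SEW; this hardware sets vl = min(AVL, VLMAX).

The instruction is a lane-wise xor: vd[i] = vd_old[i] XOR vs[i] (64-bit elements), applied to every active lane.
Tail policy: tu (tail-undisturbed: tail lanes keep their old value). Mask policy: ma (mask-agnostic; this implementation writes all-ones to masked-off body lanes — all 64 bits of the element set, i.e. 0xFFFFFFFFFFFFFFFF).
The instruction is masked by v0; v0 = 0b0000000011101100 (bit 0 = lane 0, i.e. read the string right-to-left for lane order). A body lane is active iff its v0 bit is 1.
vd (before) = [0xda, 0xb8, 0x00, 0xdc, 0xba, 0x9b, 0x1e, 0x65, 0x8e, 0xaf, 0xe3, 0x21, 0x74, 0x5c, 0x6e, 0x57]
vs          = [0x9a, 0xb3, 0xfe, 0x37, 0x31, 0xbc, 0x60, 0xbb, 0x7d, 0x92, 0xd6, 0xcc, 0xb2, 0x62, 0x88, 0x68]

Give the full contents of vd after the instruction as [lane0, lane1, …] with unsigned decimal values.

vd = [18446744073709551615, 18446744073709551615, 254, 235, 18446744073709551615, 39, 126, 222, 18446744073709551615, 18446744073709551615, 18446744073709551615, 18446744073709551615, 116, 92, 110, 87]

VLMAX = VLEN×LMUL/SEW = 256×4/64 = 16
AVL=12 ≤ VLMAX=16, so vl = 12
[0] mask-off/ones = 0xffffffffffffffff
[1] mask-off/ones = 0xffffffffffffffff
[2] xor(0x00,0xfe) = 0xfe
[3] xor(0xdc,0x37) = 0xeb
[4] mask-off/ones = 0xffffffffffffffff
[5] xor(0x9b,0xbc) = 0x27
[6] xor(0x1e,0x60) = 0x7e
[7] xor(0x65,0xbb) = 0xde
[8] mask-off/ones = 0xffffffffffffffff
[9] mask-off/ones = 0xffffffffffffffff
[10] mask-off/ones = 0xffffffffffffffff
[11] mask-off/ones = 0xffffffffffffffff
[12] tail/keep = 0x74
[13] tail/keep = 0x5c
[14] tail/keep = 0x6e
[15] tail/keep = 0x57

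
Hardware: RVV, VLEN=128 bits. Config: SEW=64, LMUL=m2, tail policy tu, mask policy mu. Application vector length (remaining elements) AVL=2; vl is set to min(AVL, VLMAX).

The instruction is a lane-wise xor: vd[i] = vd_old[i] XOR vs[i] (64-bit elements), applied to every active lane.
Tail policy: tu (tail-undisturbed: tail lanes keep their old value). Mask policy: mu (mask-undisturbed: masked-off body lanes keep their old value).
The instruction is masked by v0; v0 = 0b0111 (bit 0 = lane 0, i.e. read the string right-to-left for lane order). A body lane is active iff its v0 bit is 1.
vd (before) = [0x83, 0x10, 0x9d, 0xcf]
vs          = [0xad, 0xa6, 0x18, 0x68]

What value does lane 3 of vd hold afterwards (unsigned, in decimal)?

vd[3] = 207

VLMAX = VLEN×LMUL/SEW = 128×2/64 = 4
vl = min(AVL, VLMAX) = min(2, 4) = 2
  i=0: xor(0x83,0xad) → 46
  i=1: xor(0x10,0xa6) → 182
  i=2: tail/keep → 157
  i=3: tail/keep → 207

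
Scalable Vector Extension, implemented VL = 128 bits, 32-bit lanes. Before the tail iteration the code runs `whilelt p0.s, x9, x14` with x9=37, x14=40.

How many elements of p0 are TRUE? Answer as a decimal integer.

vl = 3

128-bit reg / 32-bit elem → 4 lanes
p0[j] = (37+j < 40); true for j=0..2 → 3 lanes set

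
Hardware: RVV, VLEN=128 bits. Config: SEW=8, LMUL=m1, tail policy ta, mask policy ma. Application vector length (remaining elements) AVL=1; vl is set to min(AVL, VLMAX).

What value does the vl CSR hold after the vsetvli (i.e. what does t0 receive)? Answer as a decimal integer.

VLMAX = VLEN×LMUL/SEW = 128×1/8 = 16
vl = min(AVL, VLMAX) = min(1, 16) = 1

vl = 1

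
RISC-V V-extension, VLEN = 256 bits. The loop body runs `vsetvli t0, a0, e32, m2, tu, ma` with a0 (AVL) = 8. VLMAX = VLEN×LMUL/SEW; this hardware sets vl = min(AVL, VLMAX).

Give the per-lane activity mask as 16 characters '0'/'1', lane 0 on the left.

predicate = 1111111100000000

VLMAX = (256 × 2) / 32 = 16 lanes
AVL=8 ≤ VLMAX=16, so vl = 8
bits (lane 0 leftmost): 1111111100000000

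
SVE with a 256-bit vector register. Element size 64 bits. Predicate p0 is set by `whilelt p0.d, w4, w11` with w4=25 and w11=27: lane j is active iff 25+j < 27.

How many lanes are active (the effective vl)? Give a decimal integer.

vl = 2

lane count: 256 div 64 = 4
whilelt: lane j active iff 25+j < 27 → j < 2 → 2 active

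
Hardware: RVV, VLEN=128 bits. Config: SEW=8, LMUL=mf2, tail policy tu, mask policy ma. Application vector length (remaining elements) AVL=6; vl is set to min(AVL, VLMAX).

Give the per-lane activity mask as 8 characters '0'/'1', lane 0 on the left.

predicate = 11111100

VLMAX = (128 × 1/2) / 8 = 8 lanes
AVL=6 ≤ VLMAX=8, so vl = 6
bits (lane 0 leftmost): 11111100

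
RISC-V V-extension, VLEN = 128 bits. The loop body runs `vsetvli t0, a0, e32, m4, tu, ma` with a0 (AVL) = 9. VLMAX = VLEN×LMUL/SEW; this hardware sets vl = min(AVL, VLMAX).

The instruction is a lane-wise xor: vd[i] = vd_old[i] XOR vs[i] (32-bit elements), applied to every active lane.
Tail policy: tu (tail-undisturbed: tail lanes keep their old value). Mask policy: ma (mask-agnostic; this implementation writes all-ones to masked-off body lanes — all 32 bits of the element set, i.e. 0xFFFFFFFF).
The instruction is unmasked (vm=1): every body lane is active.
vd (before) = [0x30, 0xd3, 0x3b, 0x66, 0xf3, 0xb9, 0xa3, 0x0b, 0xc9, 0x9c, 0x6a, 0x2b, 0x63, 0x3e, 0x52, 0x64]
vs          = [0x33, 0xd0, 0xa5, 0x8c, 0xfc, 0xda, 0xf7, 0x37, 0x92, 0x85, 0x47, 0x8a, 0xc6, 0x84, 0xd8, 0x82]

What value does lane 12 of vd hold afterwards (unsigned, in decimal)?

vd[12] = 99

lanes per group: 128·4/32 = 16
AVL=9 ≤ VLMAX=16, so vl = 9
  i=0: xor(0x30,0x33) → 3
  i=1: xor(0xd3,0xd0) → 3
  i=2: xor(0x3b,0xa5) → 158
  i=3: xor(0x66,0x8c) → 234
  i=4: xor(0xf3,0xfc) → 15
  i=5: xor(0xb9,0xda) → 99
  i=6: xor(0xa3,0xf7) → 84
  i=7: xor(0x0b,0x37) → 60
  i=8: xor(0xc9,0x92) → 91
  i=9: tail/keep → 156
  i=10: tail/keep → 106
  i=11: tail/keep → 43
  i=12: tail/keep → 99
  i=13: tail/keep → 62
  i=14: tail/keep → 82
  i=15: tail/keep → 100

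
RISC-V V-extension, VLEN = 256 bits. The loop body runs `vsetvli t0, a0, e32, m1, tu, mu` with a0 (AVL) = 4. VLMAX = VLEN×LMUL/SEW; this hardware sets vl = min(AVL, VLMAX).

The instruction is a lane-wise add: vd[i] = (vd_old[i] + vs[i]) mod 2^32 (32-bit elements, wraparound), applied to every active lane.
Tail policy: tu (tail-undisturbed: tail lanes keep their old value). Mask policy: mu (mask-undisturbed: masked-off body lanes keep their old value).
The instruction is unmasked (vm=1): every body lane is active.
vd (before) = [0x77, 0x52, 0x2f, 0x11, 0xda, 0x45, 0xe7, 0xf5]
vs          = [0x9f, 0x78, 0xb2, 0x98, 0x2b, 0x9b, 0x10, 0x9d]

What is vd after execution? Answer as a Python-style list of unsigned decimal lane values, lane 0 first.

VLMAX = VLEN×LMUL/SEW = 256×1/32 = 8
vl = min(AVL, VLMAX) = min(4, 8) = 4
vd[0] add(0x77,0x9f) -> 0x116
vd[1] add(0x52,0x78) -> 0xca
vd[2] add(0x2f,0xb2) -> 0xe1
vd[3] add(0x11,0x98) -> 0xa9
vd[4] tail/keep -> 0xda
vd[5] tail/keep -> 0x45
vd[6] tail/keep -> 0xe7
vd[7] tail/keep -> 0xf5

vd = [278, 202, 225, 169, 218, 69, 231, 245]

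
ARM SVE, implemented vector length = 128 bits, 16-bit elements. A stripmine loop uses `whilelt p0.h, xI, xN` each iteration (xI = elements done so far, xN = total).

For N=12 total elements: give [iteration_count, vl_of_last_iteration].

128-bit reg / 16-bit elem → 8 lanes
12 elements at 8/iter → 2 passes, remainder 4 on the last

[iterations, last_vl] = [2, 4]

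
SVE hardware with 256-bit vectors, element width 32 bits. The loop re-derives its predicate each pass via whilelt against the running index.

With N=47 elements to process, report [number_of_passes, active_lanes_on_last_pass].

lane count: 256 div 32 = 8
N=47: ⌈47/8⌉ = 6 iters; last vl = 47 − 5×8 = 7

[iterations, last_vl] = [6, 7]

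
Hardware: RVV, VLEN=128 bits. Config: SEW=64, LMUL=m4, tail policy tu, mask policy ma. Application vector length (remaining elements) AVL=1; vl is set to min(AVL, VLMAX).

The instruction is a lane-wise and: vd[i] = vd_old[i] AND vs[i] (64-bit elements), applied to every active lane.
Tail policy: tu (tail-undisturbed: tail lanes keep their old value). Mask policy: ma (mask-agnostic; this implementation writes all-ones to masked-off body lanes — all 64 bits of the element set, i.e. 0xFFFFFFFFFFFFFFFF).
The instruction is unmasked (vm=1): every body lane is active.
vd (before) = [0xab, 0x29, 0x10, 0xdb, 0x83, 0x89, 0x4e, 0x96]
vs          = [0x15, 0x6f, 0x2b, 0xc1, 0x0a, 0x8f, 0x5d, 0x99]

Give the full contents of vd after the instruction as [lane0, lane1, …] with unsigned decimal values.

lanes per group: 128·4/64 = 8
vl ← min(1, 8) = 1
lane  0: and(0xab,0x15) ⇒ 0x01
lane  1: tail/keep ⇒ 0x29
lane  2: tail/keep ⇒ 0x10
lane  3: tail/keep ⇒ 0xdb
lane  4: tail/keep ⇒ 0x83
lane  5: tail/keep ⇒ 0x89
lane  6: tail/keep ⇒ 0x4e
lane  7: tail/keep ⇒ 0x96

vd = [1, 41, 16, 219, 131, 137, 78, 150]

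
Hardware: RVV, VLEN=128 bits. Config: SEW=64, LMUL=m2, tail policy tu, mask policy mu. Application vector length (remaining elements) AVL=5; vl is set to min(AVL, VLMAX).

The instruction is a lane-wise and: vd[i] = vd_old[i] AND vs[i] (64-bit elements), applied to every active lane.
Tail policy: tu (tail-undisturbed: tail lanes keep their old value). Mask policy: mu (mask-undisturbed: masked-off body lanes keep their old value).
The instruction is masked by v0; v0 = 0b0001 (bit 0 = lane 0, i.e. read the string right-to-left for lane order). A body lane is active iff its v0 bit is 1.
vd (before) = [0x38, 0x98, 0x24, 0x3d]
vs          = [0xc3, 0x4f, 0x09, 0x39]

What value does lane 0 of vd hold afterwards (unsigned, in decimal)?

VLMAX = VLEN×LMUL/SEW = 128×2/64 = 4
vl ← min(5, 4) = 4
lane  0: and(0x38,0xc3) ⇒ 0x00
lane  1: mask-off/keep ⇒ 0x98
lane  2: mask-off/keep ⇒ 0x24
lane  3: mask-off/keep ⇒ 0x3d

vd[0] = 0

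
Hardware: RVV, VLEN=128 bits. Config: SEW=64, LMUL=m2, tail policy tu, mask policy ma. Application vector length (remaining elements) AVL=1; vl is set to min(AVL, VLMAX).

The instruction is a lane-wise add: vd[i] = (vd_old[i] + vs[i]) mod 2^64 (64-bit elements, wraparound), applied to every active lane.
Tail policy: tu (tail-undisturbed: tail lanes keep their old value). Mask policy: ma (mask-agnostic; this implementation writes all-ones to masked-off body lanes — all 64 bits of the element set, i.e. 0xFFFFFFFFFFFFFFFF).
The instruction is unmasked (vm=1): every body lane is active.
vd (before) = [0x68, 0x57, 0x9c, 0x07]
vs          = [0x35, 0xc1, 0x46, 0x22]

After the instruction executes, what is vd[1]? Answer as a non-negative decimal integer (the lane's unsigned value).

vd[1] = 87

VLMAX = (128 × 2) / 64 = 4 lanes
AVL=1 ≤ VLMAX=4, so vl = 1
[0] add(0x68,0x35) = 0x9d
[1] tail/keep = 0x57
[2] tail/keep = 0x9c
[3] tail/keep = 0x07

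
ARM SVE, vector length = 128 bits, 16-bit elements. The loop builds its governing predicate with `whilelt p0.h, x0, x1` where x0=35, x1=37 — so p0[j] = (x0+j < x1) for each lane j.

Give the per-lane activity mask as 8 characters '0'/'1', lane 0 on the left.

predicate = 11000000

register lanes = 128/16 = 8
p0[j] = (35+j < 37); true for j=0..1 → 2 lanes set
bits (lane 0 leftmost): 11000000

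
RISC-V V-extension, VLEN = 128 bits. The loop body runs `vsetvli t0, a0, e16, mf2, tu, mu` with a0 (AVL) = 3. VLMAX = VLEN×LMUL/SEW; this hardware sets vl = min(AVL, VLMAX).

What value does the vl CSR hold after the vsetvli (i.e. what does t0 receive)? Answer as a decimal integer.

vl = 3

VLMAX = VLEN×LMUL/SEW = 128×1/2/16 = 4
AVL=3 ≤ VLMAX=4, so vl = 3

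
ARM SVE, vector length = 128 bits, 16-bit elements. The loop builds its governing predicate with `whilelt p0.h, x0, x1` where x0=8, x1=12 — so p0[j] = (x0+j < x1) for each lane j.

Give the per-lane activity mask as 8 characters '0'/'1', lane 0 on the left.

128-bit reg / 16-bit elem → 8 lanes
whilelt: lane j active iff 8+j < 12 → j < 4 → 4 active
bits (lane 0 leftmost): 11110000

predicate = 11110000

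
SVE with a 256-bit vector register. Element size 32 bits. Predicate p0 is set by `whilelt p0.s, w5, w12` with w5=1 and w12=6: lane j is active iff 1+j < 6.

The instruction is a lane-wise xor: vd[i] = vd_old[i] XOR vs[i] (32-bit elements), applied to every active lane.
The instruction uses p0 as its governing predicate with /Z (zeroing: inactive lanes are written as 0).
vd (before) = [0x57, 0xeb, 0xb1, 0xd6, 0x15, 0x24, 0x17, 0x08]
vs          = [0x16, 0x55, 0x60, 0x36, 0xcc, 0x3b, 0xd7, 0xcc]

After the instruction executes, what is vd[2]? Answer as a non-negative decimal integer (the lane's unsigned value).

vd[2] = 209

256-bit reg / 32-bit elem → 8 lanes
whilelt: lane j active iff 1+j < 6 → j < 5 → 5 active
lane  0: xor(0x57,0x16) ⇒ 0x41
lane  1: xor(0xeb,0x55) ⇒ 0xbe
lane  2: xor(0xb1,0x60) ⇒ 0xd1
lane  3: xor(0xd6,0x36) ⇒ 0xe0
lane  4: xor(0x15,0xcc) ⇒ 0xd9
lane  5: tail/zero ⇒ 0x00
lane  6: tail/zero ⇒ 0x00
lane  7: tail/zero ⇒ 0x00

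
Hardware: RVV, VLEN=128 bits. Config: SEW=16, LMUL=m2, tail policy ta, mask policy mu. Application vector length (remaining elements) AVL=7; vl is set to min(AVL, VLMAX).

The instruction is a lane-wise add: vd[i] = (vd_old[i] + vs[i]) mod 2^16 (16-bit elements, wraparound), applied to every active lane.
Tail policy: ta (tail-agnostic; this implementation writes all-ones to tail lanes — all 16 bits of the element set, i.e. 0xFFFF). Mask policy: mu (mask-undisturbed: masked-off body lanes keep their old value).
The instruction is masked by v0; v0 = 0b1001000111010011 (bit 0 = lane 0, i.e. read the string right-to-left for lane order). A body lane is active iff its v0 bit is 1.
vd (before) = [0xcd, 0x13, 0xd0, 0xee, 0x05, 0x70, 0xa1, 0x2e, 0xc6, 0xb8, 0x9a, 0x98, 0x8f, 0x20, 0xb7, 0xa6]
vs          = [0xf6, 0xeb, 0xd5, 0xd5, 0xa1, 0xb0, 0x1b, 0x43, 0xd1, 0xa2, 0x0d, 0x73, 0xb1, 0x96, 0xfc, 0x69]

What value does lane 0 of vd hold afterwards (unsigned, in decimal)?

vd[0] = 451

VLMAX = (128 × 2) / 16 = 16 lanes
AVL=7 ≤ VLMAX=16, so vl = 7
  i=0: add(0xcd,0xf6) → 451
  i=1: add(0x13,0xeb) → 254
  i=2: mask-off/keep → 208
  i=3: mask-off/keep → 238
  i=4: add(0x05,0xa1) → 166
  i=5: mask-off/keep → 112
  i=6: add(0xa1,0x1b) → 188
  i=7: tail/ones → 65535
  i=8: tail/ones → 65535
  i=9: tail/ones → 65535
  i=10: tail/ones → 65535
  i=11: tail/ones → 65535
  i=12: tail/ones → 65535
  i=13: tail/ones → 65535
  i=14: tail/ones → 65535
  i=15: tail/ones → 65535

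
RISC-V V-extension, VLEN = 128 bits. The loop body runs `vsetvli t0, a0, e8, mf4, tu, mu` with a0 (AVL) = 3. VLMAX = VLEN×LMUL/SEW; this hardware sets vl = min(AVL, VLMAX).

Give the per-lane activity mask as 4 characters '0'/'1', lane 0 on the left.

VLMAX = VLEN×LMUL/SEW = 128×1/4/8 = 4
vl ← min(3, 4) = 3
bits (lane 0 leftmost): 1110

predicate = 1110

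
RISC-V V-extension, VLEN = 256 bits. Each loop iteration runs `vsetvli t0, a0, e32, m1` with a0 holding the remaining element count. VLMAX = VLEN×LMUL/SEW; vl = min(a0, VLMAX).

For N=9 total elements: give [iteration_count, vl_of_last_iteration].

lanes per group: 256·1/32 = 8
9 elements at 8/iter → 2 passes, remainder 1 on the last

[iterations, last_vl] = [2, 1]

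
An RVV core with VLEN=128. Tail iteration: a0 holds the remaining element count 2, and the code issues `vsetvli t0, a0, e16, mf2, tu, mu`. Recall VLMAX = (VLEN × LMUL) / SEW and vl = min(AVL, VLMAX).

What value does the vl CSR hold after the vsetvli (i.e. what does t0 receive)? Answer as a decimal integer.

vl = 2

VLMAX = VLEN×LMUL/SEW = 128×1/2/16 = 4
vl ← min(2, 4) = 2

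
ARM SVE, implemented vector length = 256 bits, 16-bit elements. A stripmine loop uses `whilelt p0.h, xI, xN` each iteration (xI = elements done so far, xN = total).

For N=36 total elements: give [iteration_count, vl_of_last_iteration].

register lanes = 256/16 = 16
36 elements at 16/iter → 3 passes, remainder 4 on the last

[iterations, last_vl] = [3, 4]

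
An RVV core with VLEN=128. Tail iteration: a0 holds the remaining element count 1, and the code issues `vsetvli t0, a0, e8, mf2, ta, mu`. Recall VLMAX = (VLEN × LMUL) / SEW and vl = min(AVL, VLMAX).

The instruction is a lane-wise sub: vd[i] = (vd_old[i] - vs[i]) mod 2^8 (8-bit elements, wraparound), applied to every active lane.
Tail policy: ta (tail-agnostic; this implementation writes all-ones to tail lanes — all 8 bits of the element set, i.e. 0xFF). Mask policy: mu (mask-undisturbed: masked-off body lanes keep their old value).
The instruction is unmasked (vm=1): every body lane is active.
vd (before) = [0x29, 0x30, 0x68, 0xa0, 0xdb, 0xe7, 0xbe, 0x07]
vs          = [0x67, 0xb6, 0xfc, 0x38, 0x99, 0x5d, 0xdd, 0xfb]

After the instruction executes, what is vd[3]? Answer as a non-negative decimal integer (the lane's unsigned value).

lanes per group: 128·1/2/8 = 8
vl = min(AVL, VLMAX) = min(1, 8) = 1
[0] sub(0x29,0x67) = 0xc2
[1] tail/ones = 0xff
[2] tail/ones = 0xff
[3] tail/ones = 0xff
[4] tail/ones = 0xff
[5] tail/ones = 0xff
[6] tail/ones = 0xff
[7] tail/ones = 0xff

vd[3] = 255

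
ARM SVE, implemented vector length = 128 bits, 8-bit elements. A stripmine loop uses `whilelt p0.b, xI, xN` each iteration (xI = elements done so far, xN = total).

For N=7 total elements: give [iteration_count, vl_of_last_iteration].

[iterations, last_vl] = [1, 7]

lane count: 128 div 8 = 16
iterations = ceil(7/16) = 1; final-pass vl = 7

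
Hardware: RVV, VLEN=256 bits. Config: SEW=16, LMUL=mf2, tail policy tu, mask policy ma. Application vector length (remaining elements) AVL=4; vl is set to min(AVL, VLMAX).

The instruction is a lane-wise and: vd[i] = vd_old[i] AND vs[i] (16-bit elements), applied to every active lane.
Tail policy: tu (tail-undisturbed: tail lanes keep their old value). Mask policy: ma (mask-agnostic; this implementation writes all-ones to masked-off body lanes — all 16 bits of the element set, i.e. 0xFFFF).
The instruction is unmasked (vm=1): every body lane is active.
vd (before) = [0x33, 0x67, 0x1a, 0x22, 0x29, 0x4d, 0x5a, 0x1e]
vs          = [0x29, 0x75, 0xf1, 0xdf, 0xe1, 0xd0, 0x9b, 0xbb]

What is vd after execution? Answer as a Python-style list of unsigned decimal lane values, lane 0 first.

lanes per group: 256·1/2/16 = 8
AVL=4 ≤ VLMAX=8, so vl = 4
vd[0] and(0x33,0x29) -> 0x21
vd[1] and(0x67,0x75) -> 0x65
vd[2] and(0x1a,0xf1) -> 0x10
vd[3] and(0x22,0xdf) -> 0x02
vd[4] tail/keep -> 0x29
vd[5] tail/keep -> 0x4d
vd[6] tail/keep -> 0x5a
vd[7] tail/keep -> 0x1e

vd = [33, 101, 16, 2, 41, 77, 90, 30]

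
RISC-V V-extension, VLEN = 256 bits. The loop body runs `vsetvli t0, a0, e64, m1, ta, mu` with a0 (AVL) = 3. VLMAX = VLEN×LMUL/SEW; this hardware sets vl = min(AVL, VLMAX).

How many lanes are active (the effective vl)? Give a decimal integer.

lanes per group: 256·1/64 = 4
vl ← min(3, 4) = 3

vl = 3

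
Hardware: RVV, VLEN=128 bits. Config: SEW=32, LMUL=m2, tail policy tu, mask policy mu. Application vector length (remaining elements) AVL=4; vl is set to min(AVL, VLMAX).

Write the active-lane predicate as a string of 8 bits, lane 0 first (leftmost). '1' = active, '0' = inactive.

predicate = 11110000

lanes per group: 128·2/32 = 8
vl ← min(4, 8) = 4
bits (lane 0 leftmost): 11110000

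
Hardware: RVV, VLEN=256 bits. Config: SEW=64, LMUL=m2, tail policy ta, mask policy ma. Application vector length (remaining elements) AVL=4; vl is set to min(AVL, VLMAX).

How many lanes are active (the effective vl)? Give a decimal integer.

VLMAX = VLEN×LMUL/SEW = 256×2/64 = 8
vl ← min(4, 8) = 4

vl = 4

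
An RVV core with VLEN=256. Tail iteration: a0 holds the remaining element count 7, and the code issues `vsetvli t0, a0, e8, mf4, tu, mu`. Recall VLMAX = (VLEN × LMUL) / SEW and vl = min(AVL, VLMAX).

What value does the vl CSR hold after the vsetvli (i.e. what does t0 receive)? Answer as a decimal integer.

VLMAX = (256 × 1/4) / 8 = 8 lanes
AVL=7 ≤ VLMAX=8, so vl = 7

vl = 7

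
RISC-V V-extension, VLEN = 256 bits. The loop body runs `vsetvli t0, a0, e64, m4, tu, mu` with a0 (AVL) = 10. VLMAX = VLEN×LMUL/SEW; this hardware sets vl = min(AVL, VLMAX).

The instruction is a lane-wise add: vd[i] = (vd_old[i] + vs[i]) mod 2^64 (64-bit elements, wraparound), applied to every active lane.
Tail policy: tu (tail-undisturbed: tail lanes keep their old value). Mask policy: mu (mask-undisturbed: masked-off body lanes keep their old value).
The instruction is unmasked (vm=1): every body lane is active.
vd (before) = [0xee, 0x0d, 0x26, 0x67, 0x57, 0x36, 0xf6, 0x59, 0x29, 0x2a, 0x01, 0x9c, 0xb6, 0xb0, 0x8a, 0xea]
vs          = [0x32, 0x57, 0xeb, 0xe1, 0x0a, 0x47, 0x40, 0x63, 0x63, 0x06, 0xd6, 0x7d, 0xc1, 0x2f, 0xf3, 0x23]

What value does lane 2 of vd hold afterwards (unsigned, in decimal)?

lanes per group: 256·4/64 = 16
AVL=10 ≤ VLMAX=16, so vl = 10
lane  0: add(0xee,0x32) ⇒ 0x120
lane  1: add(0x0d,0x57) ⇒ 0x64
lane  2: add(0x26,0xeb) ⇒ 0x111
lane  3: add(0x67,0xe1) ⇒ 0x148
lane  4: add(0x57,0x0a) ⇒ 0x61
lane  5: add(0x36,0x47) ⇒ 0x7d
lane  6: add(0xf6,0x40) ⇒ 0x136
lane  7: add(0x59,0x63) ⇒ 0xbc
lane  8: add(0x29,0x63) ⇒ 0x8c
lane  9: add(0x2a,0x06) ⇒ 0x30
lane 10: tail/keep ⇒ 0x01
lane 11: tail/keep ⇒ 0x9c
lane 12: tail/keep ⇒ 0xb6
lane 13: tail/keep ⇒ 0xb0
lane 14: tail/keep ⇒ 0x8a
lane 15: tail/keep ⇒ 0xea

vd[2] = 273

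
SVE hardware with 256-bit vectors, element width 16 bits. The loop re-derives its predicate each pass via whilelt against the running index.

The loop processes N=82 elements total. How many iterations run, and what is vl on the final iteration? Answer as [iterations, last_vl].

lane count: 256 div 16 = 16
N=82: ⌈82/16⌉ = 6 iters; last vl = 82 − 5×16 = 2

[iterations, last_vl] = [6, 2]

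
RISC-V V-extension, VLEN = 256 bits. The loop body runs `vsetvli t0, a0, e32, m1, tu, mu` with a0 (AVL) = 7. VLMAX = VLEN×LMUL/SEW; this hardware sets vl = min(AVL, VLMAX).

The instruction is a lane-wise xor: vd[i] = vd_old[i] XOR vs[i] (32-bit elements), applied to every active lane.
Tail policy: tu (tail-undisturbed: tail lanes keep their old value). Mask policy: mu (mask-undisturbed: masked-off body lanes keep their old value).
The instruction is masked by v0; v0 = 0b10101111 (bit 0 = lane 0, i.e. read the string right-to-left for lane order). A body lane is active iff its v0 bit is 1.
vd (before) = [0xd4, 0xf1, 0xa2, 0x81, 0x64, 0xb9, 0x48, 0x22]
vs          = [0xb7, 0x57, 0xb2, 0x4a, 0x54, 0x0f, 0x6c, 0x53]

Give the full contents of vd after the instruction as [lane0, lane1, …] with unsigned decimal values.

vd = [99, 166, 16, 203, 100, 182, 72, 34]

VLMAX = (256 × 1) / 32 = 8 lanes
AVL=7 ≤ VLMAX=8, so vl = 7
[0] xor(0xd4,0xb7) = 0x63
[1] xor(0xf1,0x57) = 0xa6
[2] xor(0xa2,0xb2) = 0x10
[3] xor(0x81,0x4a) = 0xcb
[4] mask-off/keep = 0x64
[5] xor(0xb9,0x0f) = 0xb6
[6] mask-off/keep = 0x48
[7] tail/keep = 0x22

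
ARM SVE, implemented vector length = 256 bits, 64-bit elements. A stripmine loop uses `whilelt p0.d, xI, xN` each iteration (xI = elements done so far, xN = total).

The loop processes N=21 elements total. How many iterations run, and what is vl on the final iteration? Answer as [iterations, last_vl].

256-bit reg / 64-bit elem → 4 lanes
iterations = ceil(21/4) = 6; final-pass vl = 1

[iterations, last_vl] = [6, 1]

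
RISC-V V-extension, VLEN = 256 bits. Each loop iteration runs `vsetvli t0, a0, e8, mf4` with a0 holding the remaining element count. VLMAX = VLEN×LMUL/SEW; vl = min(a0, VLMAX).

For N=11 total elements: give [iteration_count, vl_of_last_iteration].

lanes per group: 256·1/4/8 = 8
N=11: ⌈11/8⌉ = 2 iters; last vl = 11 − 1×8 = 3

[iterations, last_vl] = [2, 3]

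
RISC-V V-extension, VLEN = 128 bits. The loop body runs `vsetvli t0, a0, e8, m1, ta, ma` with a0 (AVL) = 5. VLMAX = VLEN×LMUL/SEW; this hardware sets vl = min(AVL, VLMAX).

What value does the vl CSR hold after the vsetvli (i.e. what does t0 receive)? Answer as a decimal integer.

vl = 5

lanes per group: 128·1/8 = 16
AVL=5 ≤ VLMAX=16, so vl = 5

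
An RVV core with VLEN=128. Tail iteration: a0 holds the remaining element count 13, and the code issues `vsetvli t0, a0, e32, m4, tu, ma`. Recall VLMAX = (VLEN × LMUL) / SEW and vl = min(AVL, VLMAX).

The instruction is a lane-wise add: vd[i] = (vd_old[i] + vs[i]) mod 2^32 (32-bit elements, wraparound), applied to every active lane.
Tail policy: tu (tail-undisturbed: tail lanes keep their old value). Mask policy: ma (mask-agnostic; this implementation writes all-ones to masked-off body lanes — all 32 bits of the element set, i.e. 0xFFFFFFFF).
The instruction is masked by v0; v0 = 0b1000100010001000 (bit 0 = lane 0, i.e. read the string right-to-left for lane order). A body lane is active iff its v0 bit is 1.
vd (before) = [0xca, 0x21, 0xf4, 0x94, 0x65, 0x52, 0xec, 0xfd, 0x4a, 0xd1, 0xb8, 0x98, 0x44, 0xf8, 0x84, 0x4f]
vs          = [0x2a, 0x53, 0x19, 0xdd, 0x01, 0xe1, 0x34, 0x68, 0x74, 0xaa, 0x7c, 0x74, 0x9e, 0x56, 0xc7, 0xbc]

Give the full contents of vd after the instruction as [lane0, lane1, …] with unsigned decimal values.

vd = [4294967295, 4294967295, 4294967295, 369, 4294967295, 4294967295, 4294967295, 357, 4294967295, 4294967295, 4294967295, 268, 4294967295, 248, 132, 79]

VLMAX = (128 × 4) / 32 = 16 lanes
AVL=13 ≤ VLMAX=16, so vl = 13
vd[0] mask-off/ones -> 0xffffffff
vd[1] mask-off/ones -> 0xffffffff
vd[2] mask-off/ones -> 0xffffffff
vd[3] add(0x94,0xdd) -> 0x171
vd[4] mask-off/ones -> 0xffffffff
vd[5] mask-off/ones -> 0xffffffff
vd[6] mask-off/ones -> 0xffffffff
vd[7] add(0xfd,0x68) -> 0x165
vd[8] mask-off/ones -> 0xffffffff
vd[9] mask-off/ones -> 0xffffffff
vd[10] mask-off/ones -> 0xffffffff
vd[11] add(0x98,0x74) -> 0x10c
vd[12] mask-off/ones -> 0xffffffff
vd[13] tail/keep -> 0xf8
vd[14] tail/keep -> 0x84
vd[15] tail/keep -> 0x4f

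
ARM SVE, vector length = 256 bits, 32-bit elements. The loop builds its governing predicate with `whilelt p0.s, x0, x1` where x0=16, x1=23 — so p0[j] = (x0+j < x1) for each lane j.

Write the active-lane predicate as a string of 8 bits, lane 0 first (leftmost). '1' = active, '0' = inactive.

predicate = 11111110

lane count: 256 div 32 = 8
p0[j] = (16+j < 23); true for j=0..6 → 7 lanes set
bits (lane 0 leftmost): 11111110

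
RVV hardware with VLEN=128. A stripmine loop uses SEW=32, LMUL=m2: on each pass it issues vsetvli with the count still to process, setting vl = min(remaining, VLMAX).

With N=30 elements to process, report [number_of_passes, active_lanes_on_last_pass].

[iterations, last_vl] = [4, 6]

VLMAX = (128 × 2) / 32 = 8 lanes
iterations = ceil(30/8) = 4; final-pass vl = 6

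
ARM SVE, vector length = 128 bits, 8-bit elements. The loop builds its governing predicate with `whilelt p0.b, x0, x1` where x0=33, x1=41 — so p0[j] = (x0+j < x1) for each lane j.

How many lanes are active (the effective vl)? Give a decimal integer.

lane count: 128 div 8 = 16
p0[j] = (33+j < 41); true for j=0..7 → 8 lanes set

vl = 8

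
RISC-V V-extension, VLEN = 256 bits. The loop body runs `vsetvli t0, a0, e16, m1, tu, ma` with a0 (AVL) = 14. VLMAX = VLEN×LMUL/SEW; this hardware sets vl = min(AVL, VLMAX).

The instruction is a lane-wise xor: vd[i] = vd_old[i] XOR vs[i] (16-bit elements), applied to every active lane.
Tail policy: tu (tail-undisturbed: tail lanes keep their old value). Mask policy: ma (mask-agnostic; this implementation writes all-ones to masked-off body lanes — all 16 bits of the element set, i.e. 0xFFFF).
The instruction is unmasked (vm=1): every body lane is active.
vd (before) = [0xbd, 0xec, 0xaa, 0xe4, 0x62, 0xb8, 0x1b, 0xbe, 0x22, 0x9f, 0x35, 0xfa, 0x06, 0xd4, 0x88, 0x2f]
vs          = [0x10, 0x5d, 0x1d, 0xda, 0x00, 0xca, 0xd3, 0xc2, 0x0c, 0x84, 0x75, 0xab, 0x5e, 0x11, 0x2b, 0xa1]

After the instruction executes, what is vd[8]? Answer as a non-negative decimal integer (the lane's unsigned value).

vd[8] = 46

VLMAX = (256 × 1) / 16 = 16 lanes
vl = min(AVL, VLMAX) = min(14, 16) = 14
  i=0: xor(0xbd,0x10) → 173
  i=1: xor(0xec,0x5d) → 177
  i=2: xor(0xaa,0x1d) → 183
  i=3: xor(0xe4,0xda) → 62
  i=4: xor(0x62,0x00) → 98
  i=5: xor(0xb8,0xca) → 114
  i=6: xor(0x1b,0xd3) → 200
  i=7: xor(0xbe,0xc2) → 124
  i=8: xor(0x22,0x0c) → 46
  i=9: xor(0x9f,0x84) → 27
  i=10: xor(0x35,0x75) → 64
  i=11: xor(0xfa,0xab) → 81
  i=12: xor(0x06,0x5e) → 88
  i=13: xor(0xd4,0x11) → 197
  i=14: tail/keep → 136
  i=15: tail/keep → 47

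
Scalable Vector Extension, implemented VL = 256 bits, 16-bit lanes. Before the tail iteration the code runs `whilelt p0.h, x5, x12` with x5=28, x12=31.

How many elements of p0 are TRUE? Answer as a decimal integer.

vl = 3

256-bit reg / 16-bit elem → 16 lanes
p0[j] = (28+j < 31); true for j=0..2 → 3 lanes set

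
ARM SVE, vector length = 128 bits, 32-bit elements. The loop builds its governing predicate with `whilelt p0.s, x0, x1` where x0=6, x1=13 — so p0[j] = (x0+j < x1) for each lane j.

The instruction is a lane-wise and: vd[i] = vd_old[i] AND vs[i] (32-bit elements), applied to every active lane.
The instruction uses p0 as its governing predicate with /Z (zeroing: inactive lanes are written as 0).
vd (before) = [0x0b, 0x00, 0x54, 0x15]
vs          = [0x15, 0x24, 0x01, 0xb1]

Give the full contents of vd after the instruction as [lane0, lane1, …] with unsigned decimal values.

vd = [1, 0, 0, 17]

register lanes = 128/32 = 4
whilelt: lane j active iff 6+j < 13 → j < 7 → 4 active
  i=0: and(0x0b,0x15) → 1
  i=1: and(0x00,0x24) → 0
  i=2: and(0x54,0x01) → 0
  i=3: and(0x15,0xb1) → 17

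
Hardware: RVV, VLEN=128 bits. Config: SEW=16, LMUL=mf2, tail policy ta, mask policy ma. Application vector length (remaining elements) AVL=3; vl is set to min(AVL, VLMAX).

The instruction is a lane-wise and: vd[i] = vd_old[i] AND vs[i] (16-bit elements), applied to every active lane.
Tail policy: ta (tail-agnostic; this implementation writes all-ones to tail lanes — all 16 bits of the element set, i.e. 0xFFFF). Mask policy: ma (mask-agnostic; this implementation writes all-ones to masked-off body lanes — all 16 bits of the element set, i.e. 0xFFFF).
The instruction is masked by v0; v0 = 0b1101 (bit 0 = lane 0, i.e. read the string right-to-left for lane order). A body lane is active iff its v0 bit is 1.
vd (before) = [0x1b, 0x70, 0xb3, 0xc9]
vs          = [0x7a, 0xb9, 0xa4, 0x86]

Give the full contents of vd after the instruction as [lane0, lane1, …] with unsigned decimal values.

VLMAX = (128 × 1/2) / 16 = 4 lanes
vl = min(AVL, VLMAX) = min(3, 4) = 3
  i=0: and(0x1b,0x7a) → 26
  i=1: mask-off/ones → 65535
  i=2: and(0xb3,0xa4) → 160
  i=3: tail/ones → 65535

vd = [26, 65535, 160, 65535]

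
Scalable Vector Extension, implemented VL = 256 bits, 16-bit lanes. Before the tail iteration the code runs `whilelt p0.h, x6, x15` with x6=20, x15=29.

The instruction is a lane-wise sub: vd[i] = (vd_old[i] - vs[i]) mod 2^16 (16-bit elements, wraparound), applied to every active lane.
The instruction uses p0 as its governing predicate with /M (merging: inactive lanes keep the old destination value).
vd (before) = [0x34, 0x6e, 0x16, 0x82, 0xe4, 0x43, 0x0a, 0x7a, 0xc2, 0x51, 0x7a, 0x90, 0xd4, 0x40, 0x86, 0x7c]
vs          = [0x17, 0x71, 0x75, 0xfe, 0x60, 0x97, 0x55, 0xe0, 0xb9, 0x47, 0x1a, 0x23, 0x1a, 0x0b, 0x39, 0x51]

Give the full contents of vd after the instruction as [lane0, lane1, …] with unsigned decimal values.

256-bit reg / 16-bit elem → 16 lanes
p0[j] = (20+j < 29); true for j=0..8 → 9 lanes set
lane  0: sub(0x34,0x17) ⇒ 0x1d
lane  1: sub(0x6e,0x71) ⇒ 0xfffd
lane  2: sub(0x16,0x75) ⇒ 0xffa1
lane  3: sub(0x82,0xfe) ⇒ 0xff84
lane  4: sub(0xe4,0x60) ⇒ 0x84
lane  5: sub(0x43,0x97) ⇒ 0xffac
lane  6: sub(0x0a,0x55) ⇒ 0xffb5
lane  7: sub(0x7a,0xe0) ⇒ 0xff9a
lane  8: sub(0xc2,0xb9) ⇒ 0x09
lane  9: tail/keep ⇒ 0x51
lane 10: tail/keep ⇒ 0x7a
lane 11: tail/keep ⇒ 0x90
lane 12: tail/keep ⇒ 0xd4
lane 13: tail/keep ⇒ 0x40
lane 14: tail/keep ⇒ 0x86
lane 15: tail/keep ⇒ 0x7c

vd = [29, 65533, 65441, 65412, 132, 65452, 65461, 65434, 9, 81, 122, 144, 212, 64, 134, 124]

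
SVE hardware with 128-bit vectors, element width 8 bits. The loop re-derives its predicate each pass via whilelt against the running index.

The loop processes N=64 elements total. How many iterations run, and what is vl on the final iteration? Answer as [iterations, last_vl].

[iterations, last_vl] = [4, 16]

lane count: 128 div 8 = 16
N=64: ⌈64/16⌉ = 4 iters; last vl = 64 − 3×16 = 16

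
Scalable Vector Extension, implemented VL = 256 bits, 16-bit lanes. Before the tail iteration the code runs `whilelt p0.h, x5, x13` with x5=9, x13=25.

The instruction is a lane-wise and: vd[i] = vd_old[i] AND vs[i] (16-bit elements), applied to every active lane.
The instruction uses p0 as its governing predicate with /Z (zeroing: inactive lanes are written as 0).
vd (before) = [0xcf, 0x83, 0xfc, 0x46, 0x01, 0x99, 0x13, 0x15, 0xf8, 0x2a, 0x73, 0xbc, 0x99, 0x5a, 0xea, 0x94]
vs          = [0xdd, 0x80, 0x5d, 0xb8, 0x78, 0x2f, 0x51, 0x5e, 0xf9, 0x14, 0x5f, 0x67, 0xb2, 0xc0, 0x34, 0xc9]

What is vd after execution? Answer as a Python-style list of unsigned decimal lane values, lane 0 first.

256-bit reg / 16-bit elem → 16 lanes
whilelt: lane j active iff 9+j < 25 → j < 16 → 16 active
  i=0: and(0xcf,0xdd) → 205
  i=1: and(0x83,0x80) → 128
  i=2: and(0xfc,0x5d) → 92
  i=3: and(0x46,0xb8) → 0
  i=4: and(0x01,0x78) → 0
  i=5: and(0x99,0x2f) → 9
  i=6: and(0x13,0x51) → 17
  i=7: and(0x15,0x5e) → 20
  i=8: and(0xf8,0xf9) → 248
  i=9: and(0x2a,0x14) → 0
  i=10: and(0x73,0x5f) → 83
  i=11: and(0xbc,0x67) → 36
  i=12: and(0x99,0xb2) → 144
  i=13: and(0x5a,0xc0) → 64
  i=14: and(0xea,0x34) → 32
  i=15: and(0x94,0xc9) → 128

vd = [205, 128, 92, 0, 0, 9, 17, 20, 248, 0, 83, 36, 144, 64, 32, 128]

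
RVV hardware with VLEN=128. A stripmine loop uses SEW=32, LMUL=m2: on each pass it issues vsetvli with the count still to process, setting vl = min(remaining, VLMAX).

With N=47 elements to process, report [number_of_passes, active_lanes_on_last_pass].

[iterations, last_vl] = [6, 7]

lanes per group: 128·2/32 = 8
iterations = ceil(47/8) = 6; final-pass vl = 7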